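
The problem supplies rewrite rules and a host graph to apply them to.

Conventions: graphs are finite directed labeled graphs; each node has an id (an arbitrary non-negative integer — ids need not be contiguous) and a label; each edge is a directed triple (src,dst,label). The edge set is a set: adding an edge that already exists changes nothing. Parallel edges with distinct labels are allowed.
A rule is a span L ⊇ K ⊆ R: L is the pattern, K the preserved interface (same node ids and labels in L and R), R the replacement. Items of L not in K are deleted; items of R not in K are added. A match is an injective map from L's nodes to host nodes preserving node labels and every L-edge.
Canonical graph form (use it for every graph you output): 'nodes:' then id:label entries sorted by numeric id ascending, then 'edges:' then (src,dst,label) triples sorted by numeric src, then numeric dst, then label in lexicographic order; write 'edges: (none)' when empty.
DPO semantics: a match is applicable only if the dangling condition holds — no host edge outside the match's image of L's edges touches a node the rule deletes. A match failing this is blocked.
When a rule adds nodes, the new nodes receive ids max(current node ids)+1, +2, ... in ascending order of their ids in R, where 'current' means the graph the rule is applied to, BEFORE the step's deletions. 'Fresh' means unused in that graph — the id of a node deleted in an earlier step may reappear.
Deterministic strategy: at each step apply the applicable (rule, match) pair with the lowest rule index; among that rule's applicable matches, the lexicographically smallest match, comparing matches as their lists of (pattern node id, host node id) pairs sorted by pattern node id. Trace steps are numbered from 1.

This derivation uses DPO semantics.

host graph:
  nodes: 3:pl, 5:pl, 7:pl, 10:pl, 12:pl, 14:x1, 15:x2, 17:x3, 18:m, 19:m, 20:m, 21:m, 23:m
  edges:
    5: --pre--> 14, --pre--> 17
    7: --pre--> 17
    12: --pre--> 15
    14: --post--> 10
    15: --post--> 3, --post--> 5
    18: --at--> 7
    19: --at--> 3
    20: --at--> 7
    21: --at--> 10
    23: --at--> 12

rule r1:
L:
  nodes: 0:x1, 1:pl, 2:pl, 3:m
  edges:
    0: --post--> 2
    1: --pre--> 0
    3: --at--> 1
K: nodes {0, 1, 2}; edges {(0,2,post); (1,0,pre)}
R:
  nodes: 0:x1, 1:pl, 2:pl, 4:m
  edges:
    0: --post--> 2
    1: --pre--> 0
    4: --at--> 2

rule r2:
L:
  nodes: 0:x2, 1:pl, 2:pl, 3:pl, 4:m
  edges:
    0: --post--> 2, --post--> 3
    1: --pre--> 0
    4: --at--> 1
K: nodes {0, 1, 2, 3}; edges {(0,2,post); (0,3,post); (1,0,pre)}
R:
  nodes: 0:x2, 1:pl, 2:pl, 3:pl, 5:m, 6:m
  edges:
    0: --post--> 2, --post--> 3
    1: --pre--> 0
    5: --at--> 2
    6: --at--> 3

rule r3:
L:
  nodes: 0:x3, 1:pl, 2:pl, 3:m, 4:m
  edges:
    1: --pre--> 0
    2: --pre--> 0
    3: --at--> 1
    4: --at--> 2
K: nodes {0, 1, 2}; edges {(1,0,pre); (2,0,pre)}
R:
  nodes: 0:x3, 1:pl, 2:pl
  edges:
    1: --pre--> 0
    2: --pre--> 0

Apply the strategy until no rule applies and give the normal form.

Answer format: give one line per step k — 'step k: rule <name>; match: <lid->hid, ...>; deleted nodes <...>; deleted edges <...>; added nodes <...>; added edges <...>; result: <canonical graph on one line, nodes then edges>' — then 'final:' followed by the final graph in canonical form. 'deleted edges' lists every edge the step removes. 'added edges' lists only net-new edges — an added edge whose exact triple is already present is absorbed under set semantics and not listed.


step 1: rule r2; match: 0->15, 1->12, 2->3, 3->5, 4->23; deleted nodes 23; deleted edges (23,12,at); added nodes 24, 25; added edges (24,3,at); (25,5,at); result: nodes: 3:pl, 5:pl, 7:pl, 10:pl, 12:pl, 14:x1, 15:x2, 17:x3, 18:m, 19:m, 20:m, 21:m, 24:m, 25:m edges: (5,14,pre); (5,17,pre); (7,17,pre); (12,15,pre); (14,10,post); (15,3,post); (15,5,post); (18,7,at); (19,3,at); (20,7,at); (21,10,at); (24,3,at); (25,5,at)
step 2: rule r1; match: 0->14, 1->5, 2->10, 3->25; deleted nodes 25; deleted edges (25,5,at); added nodes 26; added edges (26,10,at); result: nodes: 3:pl, 5:pl, 7:pl, 10:pl, 12:pl, 14:x1, 15:x2, 17:x3, 18:m, 19:m, 20:m, 21:m, 24:m, 26:m edges: (5,14,pre); (5,17,pre); (7,17,pre); (12,15,pre); (14,10,post); (15,3,post); (15,5,post); (18,7,at); (19,3,at); (20,7,at); (21,10,at); (24,3,at); (26,10,at)
final:
nodes: 3:pl, 5:pl, 7:pl, 10:pl, 12:pl, 14:x1, 15:x2, 17:x3, 18:m, 19:m, 20:m, 21:m, 24:m, 26:m
edges: (5,14,pre); (5,17,pre); (7,17,pre); (12,15,pre); (14,10,post); (15,3,post); (15,5,post); (18,7,at); (19,3,at); (20,7,at); (21,10,at); (24,3,at); (26,10,at)


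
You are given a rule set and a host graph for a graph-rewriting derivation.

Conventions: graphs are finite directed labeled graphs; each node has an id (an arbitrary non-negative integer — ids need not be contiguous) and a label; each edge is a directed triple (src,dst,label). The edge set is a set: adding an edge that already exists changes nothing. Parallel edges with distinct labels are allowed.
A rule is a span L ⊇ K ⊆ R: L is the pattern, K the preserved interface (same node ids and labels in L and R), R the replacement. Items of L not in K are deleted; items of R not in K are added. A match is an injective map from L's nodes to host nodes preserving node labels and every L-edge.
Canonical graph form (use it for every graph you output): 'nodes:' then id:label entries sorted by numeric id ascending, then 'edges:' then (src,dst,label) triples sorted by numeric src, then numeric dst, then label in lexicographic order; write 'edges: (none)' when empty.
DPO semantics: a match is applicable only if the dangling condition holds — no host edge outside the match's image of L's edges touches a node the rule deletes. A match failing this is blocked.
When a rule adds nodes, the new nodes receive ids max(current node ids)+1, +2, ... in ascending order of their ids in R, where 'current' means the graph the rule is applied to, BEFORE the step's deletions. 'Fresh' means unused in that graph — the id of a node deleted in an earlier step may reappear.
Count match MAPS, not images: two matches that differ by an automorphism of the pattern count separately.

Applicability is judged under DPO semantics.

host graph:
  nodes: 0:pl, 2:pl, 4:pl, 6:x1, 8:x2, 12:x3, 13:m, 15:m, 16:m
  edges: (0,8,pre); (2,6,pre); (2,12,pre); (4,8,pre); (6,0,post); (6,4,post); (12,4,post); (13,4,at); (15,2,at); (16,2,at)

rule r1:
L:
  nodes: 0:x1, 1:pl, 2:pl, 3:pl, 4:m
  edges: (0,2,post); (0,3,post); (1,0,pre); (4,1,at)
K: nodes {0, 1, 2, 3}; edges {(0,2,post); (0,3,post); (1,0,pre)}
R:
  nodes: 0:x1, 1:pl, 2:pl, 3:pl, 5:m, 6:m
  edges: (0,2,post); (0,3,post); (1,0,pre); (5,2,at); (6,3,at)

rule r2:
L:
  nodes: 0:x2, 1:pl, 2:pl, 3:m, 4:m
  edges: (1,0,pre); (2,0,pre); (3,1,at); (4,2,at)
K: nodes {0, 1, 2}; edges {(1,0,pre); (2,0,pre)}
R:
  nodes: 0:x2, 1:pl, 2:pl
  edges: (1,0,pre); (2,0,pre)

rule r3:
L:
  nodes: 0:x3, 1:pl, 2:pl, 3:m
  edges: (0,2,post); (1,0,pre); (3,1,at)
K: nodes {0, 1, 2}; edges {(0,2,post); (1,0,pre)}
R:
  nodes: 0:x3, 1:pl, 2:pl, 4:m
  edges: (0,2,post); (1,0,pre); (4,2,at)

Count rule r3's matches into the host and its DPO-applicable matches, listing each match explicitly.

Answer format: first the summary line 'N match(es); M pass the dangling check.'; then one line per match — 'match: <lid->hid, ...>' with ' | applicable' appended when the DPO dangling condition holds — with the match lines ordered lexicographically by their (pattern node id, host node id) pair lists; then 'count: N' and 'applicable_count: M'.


2 match(es); 2 pass the dangling check.
match: 0->12, 1->2, 2->4, 3->15 | applicable
match: 0->12, 1->2, 2->4, 3->16 | applicable
count: 2
applicable_count: 2


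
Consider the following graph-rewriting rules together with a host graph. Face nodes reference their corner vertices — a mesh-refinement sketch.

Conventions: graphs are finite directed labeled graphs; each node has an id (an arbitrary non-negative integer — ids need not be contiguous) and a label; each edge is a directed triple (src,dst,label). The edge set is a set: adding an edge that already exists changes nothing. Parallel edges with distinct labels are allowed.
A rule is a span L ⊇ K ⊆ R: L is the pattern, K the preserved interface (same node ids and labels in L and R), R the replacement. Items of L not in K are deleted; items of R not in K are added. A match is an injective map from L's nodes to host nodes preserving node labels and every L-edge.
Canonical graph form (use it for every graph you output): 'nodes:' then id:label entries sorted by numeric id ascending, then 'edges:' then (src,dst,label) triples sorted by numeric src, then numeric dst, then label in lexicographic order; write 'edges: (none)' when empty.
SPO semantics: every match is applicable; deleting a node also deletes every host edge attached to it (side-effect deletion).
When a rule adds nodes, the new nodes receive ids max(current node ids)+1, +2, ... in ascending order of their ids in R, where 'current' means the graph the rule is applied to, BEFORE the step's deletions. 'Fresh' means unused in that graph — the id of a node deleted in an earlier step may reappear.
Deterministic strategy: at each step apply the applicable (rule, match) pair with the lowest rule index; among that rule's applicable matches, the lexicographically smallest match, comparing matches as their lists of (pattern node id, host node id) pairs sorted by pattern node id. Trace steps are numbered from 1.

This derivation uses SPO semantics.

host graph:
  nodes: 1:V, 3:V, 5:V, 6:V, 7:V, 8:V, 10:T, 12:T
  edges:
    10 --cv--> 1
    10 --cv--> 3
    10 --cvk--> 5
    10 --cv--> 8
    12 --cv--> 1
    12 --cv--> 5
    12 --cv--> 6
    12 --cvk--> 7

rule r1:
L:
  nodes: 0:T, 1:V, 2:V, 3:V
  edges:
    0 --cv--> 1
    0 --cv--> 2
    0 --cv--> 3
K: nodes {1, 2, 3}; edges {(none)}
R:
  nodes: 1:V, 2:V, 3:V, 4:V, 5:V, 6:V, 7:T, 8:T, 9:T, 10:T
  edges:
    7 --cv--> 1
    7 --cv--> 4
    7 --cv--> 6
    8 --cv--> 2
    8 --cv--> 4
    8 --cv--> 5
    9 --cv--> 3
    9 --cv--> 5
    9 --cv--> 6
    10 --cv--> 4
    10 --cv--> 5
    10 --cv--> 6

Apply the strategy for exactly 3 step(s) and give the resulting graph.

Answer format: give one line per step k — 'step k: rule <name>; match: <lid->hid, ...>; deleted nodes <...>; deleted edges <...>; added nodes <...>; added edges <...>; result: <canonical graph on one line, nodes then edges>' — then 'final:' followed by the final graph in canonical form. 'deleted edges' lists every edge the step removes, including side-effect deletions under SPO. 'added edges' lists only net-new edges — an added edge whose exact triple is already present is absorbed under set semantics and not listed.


step 1: rule r1; match: 0->10, 1->1, 2->3, 3->8; deleted nodes 10; deleted edges (10,1,cv); (10,3,cv); (10,5,cvk); (10,8,cv); added nodes 13, 14, 15, 16, 17, 18, 19; added edges (16,1,cv); (16,13,cv); (16,15,cv); (17,3,cv); (17,13,cv); (17,14,cv); (18,8,cv); (18,14,cv); (18,15,cv); (19,13,cv); (19,14,cv); (19,15,cv); result: nodes: 1:V, 3:V, 5:V, 6:V, 7:V, 8:V, 12:T, 13:V, 14:V, 15:V, 16:T, 17:T, 18:T, 19:T edges: (12,1,cv); (12,5,cv); (12,6,cv); (12,7,cvk); (16,1,cv); (16,13,cv); (16,15,cv); (17,3,cv); (17,13,cv); (17,14,cv); (18,8,cv); (18,14,cv); (18,15,cv); (19,13,cv); (19,14,cv); (19,15,cv)
step 2: rule r1; match: 0->12, 1->1, 2->5, 3->6; deleted nodes 12; deleted edges (12,1,cv); (12,5,cv); (12,6,cv); (12,7,cvk); added nodes 20, 21, 22, 23, 24, 25, 26; added edges (23,1,cv); (23,20,cv); (23,22,cv); (24,5,cv); (24,20,cv); (24,21,cv); (25,6,cv); (25,21,cv); (25,22,cv); (26,20,cv); (26,21,cv); (26,22,cv); result: nodes: 1:V, 3:V, 5:V, 6:V, 7:V, 8:V, 13:V, 14:V, 15:V, 16:T, 17:T, 18:T, 19:T, 20:V, 21:V, 22:V, 23:T, 24:T, 25:T, 26:T edges: (16,1,cv); (16,13,cv); (16,15,cv); (17,3,cv); (17,13,cv); (17,14,cv); (18,8,cv); (18,14,cv); (18,15,cv); (19,13,cv); (19,14,cv); (19,15,cv); (23,1,cv); (23,20,cv); (23,22,cv); (24,5,cv); (24,20,cv); (24,21,cv); (25,6,cv); (25,21,cv); (25,22,cv); (26,20,cv); (26,21,cv); (26,22,cv)
step 3: rule r1; match: 0->16, 1->1, 2->13, 3->15; deleted nodes 16; deleted edges (16,1,cv); (16,13,cv); (16,15,cv); added nodes 27, 28, 29, 30, 31, 32, 33; added edges (30,1,cv); (30,27,cv); (30,29,cv); (31,13,cv); (31,27,cv); (31,28,cv); (32,15,cv); (32,28,cv); (32,29,cv); (33,27,cv); (33,28,cv); (33,29,cv); result: nodes: 1:V, 3:V, 5:V, 6:V, 7:V, 8:V, 13:V, 14:V, 15:V, 17:T, 18:T, 19:T, 20:V, 21:V, 22:V, 23:T, 24:T, 25:T, 26:T, 27:V, 28:V, 29:V, 30:T, 31:T, 32:T, 33:T edges: (17,3,cv); (17,13,cv); (17,14,cv); (18,8,cv); (18,14,cv); (18,15,cv); (19,13,cv); (19,14,cv); (19,15,cv); (23,1,cv); (23,20,cv); (23,22,cv); (24,5,cv); (24,20,cv); (24,21,cv); (25,6,cv); (25,21,cv); (25,22,cv); (26,20,cv); (26,21,cv); (26,22,cv); (30,1,cv); (30,27,cv); (30,29,cv); (31,13,cv); (31,27,cv); (31,28,cv); (32,15,cv); (32,28,cv); (32,29,cv); (33,27,cv); (33,28,cv); (33,29,cv)
final:
nodes: 1:V, 3:V, 5:V, 6:V, 7:V, 8:V, 13:V, 14:V, 15:V, 17:T, 18:T, 19:T, 20:V, 21:V, 22:V, 23:T, 24:T, 25:T, 26:T, 27:V, 28:V, 29:V, 30:T, 31:T, 32:T, 33:T
edges: (17,3,cv); (17,13,cv); (17,14,cv); (18,8,cv); (18,14,cv); (18,15,cv); (19,13,cv); (19,14,cv); (19,15,cv); (23,1,cv); (23,20,cv); (23,22,cv); (24,5,cv); (24,20,cv); (24,21,cv); (25,6,cv); (25,21,cv); (25,22,cv); (26,20,cv); (26,21,cv); (26,22,cv); (30,1,cv); (30,27,cv); (30,29,cv); (31,13,cv); (31,27,cv); (31,28,cv); (32,15,cv); (32,28,cv); (32,29,cv); (33,27,cv); (33,28,cv); (33,29,cv)


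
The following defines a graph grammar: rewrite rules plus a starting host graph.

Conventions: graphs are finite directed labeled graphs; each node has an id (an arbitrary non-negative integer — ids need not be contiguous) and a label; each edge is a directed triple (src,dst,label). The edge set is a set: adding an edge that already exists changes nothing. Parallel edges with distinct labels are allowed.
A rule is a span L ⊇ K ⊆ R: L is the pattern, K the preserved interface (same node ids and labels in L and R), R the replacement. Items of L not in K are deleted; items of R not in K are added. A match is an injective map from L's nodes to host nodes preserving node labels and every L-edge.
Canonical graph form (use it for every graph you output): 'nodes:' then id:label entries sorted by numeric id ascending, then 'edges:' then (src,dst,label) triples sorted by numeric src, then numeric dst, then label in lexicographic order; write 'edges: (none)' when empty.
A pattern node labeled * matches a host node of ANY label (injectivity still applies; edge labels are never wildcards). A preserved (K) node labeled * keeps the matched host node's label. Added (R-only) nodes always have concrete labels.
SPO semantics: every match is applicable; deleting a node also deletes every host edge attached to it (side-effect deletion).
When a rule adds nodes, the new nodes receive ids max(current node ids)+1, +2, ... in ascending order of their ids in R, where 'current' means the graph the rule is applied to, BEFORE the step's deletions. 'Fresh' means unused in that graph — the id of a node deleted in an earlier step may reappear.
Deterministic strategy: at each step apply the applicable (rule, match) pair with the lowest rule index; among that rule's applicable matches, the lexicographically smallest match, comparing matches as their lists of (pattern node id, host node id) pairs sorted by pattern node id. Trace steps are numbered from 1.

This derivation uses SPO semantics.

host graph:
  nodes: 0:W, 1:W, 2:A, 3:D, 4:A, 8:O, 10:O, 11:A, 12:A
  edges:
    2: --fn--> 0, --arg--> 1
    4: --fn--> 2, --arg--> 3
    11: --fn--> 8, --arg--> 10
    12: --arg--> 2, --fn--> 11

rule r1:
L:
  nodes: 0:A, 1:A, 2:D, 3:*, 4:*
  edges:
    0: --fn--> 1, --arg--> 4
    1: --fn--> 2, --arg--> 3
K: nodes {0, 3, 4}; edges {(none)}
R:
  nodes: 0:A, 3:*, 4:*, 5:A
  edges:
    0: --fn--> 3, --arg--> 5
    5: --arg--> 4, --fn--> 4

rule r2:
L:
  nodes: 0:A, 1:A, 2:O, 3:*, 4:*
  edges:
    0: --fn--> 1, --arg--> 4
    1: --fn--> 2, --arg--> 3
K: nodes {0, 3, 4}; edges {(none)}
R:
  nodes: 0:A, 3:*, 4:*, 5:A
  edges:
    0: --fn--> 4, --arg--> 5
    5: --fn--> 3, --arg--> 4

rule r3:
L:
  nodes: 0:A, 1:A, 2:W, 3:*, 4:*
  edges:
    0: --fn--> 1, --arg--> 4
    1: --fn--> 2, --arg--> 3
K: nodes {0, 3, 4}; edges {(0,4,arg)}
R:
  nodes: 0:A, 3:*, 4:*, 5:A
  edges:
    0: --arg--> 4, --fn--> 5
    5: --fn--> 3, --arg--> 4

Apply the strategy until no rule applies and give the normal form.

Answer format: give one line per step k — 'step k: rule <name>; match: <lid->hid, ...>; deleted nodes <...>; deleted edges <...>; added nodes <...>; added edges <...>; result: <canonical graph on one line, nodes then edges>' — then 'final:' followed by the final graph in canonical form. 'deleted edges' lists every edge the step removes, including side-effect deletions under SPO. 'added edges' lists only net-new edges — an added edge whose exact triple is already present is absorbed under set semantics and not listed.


step 1: rule r2; match: 0->12, 1->11, 2->8, 3->10, 4->2; deleted nodes 8, 11; deleted edges (11,8,fn); (11,10,arg); (12,2,arg); (12,11,fn); added nodes 13; added edges (12,2,fn); (12,13,arg); (13,2,arg); (13,10,fn); result: nodes: 0:W, 1:W, 2:A, 3:D, 4:A, 10:O, 12:A, 13:A edges: (2,0,fn); (2,1,arg); (4,2,fn); (4,3,arg); (12,2,fn); (12,13,arg); (13,2,arg); (13,10,fn)
step 2: rule r3; match: 0->4, 1->2, 2->0, 3->1, 4->3; deleted nodes 0, 2; deleted edges (2,0,fn); (2,1,arg); (4,2,fn); (12,2,fn); (13,2,arg); added nodes 14; added edges (4,14,fn); (14,1,fn); (14,3,arg); result: nodes: 1:W, 3:D, 4:A, 10:O, 12:A, 13:A, 14:A edges: (4,3,arg); (4,14,fn); (12,13,arg); (13,10,fn); (14,1,fn); (14,3,arg)
final:
nodes: 1:W, 3:D, 4:A, 10:O, 12:A, 13:A, 14:A
edges: (4,3,arg); (4,14,fn); (12,13,arg); (13,10,fn); (14,1,fn); (14,3,arg)


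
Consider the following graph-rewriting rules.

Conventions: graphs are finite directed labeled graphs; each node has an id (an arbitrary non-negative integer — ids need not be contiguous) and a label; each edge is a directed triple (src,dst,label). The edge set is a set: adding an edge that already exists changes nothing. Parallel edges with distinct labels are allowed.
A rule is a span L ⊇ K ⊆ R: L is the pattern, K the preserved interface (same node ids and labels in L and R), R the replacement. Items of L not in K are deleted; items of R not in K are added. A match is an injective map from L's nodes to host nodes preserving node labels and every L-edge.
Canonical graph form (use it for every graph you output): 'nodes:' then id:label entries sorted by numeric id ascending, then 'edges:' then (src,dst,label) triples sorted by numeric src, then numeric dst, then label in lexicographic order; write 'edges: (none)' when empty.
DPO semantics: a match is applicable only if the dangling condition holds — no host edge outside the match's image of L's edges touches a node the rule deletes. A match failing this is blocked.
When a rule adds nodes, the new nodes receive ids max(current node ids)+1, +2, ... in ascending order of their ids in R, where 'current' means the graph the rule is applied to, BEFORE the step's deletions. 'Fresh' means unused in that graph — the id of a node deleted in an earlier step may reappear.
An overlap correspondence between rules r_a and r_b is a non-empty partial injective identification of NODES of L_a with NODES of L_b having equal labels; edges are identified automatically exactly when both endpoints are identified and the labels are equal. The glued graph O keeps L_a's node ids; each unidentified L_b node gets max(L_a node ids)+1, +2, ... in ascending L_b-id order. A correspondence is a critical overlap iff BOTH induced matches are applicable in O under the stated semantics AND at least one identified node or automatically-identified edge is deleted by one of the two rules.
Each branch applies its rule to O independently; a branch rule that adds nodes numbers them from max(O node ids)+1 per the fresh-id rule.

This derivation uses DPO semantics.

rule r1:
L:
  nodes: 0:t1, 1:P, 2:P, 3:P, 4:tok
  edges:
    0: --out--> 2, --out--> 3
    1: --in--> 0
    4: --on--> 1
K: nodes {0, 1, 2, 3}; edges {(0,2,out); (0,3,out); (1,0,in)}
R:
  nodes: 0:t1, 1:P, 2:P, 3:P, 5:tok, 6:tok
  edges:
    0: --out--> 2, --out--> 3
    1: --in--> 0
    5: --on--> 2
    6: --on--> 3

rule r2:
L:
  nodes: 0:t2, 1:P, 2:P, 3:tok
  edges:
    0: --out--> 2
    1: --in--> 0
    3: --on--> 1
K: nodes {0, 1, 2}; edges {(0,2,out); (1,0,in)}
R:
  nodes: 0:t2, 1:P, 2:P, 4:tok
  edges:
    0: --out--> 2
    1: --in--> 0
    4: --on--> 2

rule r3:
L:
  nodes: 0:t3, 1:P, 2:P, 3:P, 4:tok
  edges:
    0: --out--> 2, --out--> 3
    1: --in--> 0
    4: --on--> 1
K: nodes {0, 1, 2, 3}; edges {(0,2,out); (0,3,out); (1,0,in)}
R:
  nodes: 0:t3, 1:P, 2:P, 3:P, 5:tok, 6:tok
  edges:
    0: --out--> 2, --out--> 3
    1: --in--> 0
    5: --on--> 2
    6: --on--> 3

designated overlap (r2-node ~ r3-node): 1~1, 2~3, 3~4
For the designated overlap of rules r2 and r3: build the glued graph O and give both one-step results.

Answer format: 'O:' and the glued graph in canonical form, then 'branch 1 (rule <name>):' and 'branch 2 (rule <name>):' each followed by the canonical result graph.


O:
nodes: 0:t2, 1:P, 2:P, 3:tok, 4:t3, 5:P
edges: (0,2,out); (1,0,in); (1,4,in); (3,1,on); (4,2,out); (4,5,out)
branch 1 (rule r2):
nodes: 0:t2, 1:P, 2:P, 4:t3, 5:P, 6:tok
edges: (0,2,out); (1,0,in); (1,4,in); (4,2,out); (4,5,out); (6,2,on)
branch 2 (rule r3):
nodes: 0:t2, 1:P, 2:P, 4:t3, 5:P, 6:tok, 7:tok
edges: (0,2,out); (1,0,in); (1,4,in); (4,2,out); (4,5,out); (6,5,on); (7,2,on)


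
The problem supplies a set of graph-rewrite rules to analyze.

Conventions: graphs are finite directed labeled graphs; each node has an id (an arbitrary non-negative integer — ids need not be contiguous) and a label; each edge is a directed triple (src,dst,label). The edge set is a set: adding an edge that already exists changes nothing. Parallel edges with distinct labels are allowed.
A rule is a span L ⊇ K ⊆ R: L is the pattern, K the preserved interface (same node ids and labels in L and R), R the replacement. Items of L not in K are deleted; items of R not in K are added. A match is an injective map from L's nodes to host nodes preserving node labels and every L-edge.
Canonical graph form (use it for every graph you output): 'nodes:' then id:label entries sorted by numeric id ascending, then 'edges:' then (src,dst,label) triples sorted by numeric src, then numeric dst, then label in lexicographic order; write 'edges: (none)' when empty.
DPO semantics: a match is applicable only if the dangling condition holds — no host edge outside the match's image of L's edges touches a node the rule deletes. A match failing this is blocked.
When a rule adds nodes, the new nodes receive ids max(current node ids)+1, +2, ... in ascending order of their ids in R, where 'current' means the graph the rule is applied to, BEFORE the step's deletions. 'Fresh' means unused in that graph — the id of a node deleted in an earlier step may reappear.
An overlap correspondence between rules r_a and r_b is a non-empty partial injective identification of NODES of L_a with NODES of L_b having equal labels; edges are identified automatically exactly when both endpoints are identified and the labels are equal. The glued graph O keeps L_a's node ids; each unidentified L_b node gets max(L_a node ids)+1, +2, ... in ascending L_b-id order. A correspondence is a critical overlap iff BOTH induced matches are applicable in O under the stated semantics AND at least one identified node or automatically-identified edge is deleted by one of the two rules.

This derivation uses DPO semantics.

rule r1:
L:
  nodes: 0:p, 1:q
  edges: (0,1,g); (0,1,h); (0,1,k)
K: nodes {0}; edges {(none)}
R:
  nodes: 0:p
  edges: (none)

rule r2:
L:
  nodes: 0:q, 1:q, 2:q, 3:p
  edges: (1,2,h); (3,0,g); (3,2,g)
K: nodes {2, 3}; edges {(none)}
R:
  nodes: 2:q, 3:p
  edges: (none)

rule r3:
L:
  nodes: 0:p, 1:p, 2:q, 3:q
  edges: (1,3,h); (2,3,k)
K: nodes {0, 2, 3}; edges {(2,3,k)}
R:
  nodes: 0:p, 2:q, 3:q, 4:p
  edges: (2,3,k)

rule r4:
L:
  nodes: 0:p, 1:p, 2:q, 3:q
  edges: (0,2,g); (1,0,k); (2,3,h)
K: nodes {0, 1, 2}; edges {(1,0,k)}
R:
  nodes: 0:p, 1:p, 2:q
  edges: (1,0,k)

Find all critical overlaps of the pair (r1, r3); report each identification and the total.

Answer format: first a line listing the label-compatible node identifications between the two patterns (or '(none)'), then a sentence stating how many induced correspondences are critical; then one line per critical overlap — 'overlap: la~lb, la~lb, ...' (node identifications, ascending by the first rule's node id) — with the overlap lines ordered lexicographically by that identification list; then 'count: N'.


label-compatible node identifications between L(r1) and L(r3): 0~0, 0~1, 1~2, 1~3
0 of the induced correspondences are critical overlaps of r1 and r3.
count: 0


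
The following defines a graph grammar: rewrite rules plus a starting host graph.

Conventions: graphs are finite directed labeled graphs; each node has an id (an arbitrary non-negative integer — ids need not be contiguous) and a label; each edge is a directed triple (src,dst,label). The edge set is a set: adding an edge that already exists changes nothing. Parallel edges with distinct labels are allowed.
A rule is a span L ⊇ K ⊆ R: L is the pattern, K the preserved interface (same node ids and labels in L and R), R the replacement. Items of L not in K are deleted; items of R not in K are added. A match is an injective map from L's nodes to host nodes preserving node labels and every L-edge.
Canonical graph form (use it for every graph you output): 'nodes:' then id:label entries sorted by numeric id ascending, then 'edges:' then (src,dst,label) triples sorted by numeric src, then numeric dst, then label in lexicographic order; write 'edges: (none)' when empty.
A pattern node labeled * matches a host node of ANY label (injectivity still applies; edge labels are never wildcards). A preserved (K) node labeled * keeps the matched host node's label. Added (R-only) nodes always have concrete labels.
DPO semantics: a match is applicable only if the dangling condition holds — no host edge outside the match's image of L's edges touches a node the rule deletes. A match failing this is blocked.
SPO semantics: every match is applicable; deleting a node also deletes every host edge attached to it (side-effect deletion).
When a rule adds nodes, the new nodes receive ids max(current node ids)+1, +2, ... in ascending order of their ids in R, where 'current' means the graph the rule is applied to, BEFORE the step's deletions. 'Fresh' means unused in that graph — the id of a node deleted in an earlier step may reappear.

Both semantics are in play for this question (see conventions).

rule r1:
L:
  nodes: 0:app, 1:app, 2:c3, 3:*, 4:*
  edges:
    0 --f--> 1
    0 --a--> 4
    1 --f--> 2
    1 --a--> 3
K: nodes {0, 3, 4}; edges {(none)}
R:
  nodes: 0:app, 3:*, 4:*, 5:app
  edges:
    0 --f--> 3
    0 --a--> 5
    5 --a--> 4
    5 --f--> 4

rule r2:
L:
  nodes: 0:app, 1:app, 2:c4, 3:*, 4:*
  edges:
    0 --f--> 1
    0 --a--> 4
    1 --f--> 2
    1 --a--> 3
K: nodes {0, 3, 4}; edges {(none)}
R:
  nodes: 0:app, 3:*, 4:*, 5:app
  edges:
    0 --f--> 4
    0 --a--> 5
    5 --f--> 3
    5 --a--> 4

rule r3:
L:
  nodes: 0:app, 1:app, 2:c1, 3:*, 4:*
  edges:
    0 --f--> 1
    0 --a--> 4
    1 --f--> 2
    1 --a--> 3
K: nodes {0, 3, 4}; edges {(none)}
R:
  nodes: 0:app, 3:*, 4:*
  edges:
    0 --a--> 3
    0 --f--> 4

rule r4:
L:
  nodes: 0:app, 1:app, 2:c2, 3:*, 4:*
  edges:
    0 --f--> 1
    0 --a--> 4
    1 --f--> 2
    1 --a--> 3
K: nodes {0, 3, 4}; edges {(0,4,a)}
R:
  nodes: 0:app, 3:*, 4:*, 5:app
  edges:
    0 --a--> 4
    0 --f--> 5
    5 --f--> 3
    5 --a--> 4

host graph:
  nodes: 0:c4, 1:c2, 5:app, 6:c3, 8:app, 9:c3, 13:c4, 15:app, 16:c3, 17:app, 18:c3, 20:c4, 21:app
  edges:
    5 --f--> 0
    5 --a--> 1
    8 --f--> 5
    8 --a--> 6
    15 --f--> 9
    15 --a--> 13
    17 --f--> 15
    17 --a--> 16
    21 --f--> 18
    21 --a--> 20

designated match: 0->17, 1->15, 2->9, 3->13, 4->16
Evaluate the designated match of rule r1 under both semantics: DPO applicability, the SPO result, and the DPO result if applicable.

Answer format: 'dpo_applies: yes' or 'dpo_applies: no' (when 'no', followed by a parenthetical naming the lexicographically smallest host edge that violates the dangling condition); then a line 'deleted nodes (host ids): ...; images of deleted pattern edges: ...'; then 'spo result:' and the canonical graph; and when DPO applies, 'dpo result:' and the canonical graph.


dpo_applies: yes
deleted nodes (host ids): 9, 15; images of deleted pattern edges: (15,9,f); (15,13,a); (17,15,f); (17,16,a)
spo result:
nodes: 0:c4, 1:c2, 5:app, 6:c3, 8:app, 13:c4, 16:c3, 17:app, 18:c3, 20:c4, 21:app, 22:app
edges: (5,0,f); (5,1,a); (8,5,f); (8,6,a); (17,13,f); (17,22,a); (21,18,f); (21,20,a); (22,16,a); (22,16,f)
dpo result:
nodes: 0:c4, 1:c2, 5:app, 6:c3, 8:app, 13:c4, 16:c3, 17:app, 18:c3, 20:c4, 21:app, 22:app
edges: (5,0,f); (5,1,a); (8,5,f); (8,6,a); (17,13,f); (17,22,a); (21,18,f); (21,20,a); (22,16,a); (22,16,f)


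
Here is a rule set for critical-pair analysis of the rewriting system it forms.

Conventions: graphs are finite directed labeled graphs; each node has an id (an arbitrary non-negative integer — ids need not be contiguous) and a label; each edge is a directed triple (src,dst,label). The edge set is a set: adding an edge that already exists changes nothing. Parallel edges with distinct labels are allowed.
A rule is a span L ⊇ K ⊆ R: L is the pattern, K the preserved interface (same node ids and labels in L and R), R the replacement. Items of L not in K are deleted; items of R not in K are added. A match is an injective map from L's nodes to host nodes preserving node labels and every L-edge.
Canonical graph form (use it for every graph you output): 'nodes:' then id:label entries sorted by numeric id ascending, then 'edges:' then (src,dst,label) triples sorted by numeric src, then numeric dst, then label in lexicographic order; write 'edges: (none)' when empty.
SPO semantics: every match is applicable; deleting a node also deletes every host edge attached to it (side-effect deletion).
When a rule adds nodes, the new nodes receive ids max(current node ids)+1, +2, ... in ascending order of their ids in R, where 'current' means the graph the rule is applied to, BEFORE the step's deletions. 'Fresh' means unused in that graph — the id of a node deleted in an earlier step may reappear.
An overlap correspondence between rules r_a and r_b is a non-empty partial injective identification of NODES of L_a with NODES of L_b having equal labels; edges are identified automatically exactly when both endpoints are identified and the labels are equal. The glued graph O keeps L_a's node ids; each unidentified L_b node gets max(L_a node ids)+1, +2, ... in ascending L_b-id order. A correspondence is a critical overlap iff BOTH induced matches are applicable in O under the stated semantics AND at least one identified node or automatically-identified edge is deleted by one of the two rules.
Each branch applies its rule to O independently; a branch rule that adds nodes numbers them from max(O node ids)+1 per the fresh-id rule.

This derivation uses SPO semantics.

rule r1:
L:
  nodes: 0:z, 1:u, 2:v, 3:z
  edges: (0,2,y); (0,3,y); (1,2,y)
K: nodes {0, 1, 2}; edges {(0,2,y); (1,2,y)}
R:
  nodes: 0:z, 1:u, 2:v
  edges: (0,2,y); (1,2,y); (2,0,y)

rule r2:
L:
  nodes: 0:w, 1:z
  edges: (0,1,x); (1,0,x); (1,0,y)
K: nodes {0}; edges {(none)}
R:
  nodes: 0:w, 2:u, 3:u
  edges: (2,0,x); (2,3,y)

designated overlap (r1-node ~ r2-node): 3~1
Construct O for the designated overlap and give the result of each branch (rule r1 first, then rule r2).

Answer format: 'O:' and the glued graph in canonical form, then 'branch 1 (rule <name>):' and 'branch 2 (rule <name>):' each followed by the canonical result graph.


O:
nodes: 0:z, 1:u, 2:v, 3:z, 4:w
edges: (0,2,y); (0,3,y); (1,2,y); (3,4,x); (3,4,y); (4,3,x)
branch 1 (rule r1):
nodes: 0:z, 1:u, 2:v, 4:w
edges: (0,2,y); (1,2,y); (2,0,y)
branch 2 (rule r2):
nodes: 0:z, 1:u, 2:v, 4:w, 5:u, 6:u
edges: (0,2,y); (1,2,y); (5,4,x); (5,6,y)


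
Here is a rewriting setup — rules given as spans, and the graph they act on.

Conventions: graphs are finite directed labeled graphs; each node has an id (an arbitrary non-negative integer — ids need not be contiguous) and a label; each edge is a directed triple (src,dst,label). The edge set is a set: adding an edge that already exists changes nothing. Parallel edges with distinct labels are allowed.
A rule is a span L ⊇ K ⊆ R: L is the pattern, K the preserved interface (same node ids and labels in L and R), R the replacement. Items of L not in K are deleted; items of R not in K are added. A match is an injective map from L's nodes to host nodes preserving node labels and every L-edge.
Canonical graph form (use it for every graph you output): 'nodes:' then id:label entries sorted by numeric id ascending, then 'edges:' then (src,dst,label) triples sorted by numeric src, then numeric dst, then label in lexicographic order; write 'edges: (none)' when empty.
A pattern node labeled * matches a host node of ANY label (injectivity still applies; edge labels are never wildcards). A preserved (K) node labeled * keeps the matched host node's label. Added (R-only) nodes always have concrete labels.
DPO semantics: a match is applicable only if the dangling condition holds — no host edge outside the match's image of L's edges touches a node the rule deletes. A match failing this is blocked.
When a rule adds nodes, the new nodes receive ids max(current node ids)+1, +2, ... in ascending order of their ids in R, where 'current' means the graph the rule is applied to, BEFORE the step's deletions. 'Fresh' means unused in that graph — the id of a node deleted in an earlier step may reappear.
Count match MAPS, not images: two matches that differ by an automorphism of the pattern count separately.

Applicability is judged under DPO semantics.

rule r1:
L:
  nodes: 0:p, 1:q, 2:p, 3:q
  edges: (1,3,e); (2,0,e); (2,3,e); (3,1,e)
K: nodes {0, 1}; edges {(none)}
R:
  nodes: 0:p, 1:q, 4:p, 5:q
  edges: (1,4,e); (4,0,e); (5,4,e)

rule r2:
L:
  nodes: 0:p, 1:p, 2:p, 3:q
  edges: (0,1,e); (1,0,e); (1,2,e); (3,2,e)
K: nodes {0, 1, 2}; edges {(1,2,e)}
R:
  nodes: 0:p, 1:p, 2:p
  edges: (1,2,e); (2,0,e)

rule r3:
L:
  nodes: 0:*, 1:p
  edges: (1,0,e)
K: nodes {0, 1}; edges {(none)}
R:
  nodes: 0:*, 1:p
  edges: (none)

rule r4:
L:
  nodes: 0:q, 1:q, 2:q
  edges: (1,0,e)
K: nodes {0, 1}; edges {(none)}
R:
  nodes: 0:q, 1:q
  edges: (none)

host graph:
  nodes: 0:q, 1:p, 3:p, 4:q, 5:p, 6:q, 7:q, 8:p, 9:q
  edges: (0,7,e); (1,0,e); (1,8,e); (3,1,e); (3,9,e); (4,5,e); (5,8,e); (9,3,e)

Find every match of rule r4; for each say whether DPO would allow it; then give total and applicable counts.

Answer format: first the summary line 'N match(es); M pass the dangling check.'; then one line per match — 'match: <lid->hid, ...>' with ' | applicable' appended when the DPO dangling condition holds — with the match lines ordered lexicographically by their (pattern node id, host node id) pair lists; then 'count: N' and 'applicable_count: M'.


3 match(es); 1 pass the dangling check.
match: 0->7, 1->0, 2->4
match: 0->7, 1->0, 2->6 | applicable
match: 0->7, 1->0, 2->9
count: 3
applicable_count: 1


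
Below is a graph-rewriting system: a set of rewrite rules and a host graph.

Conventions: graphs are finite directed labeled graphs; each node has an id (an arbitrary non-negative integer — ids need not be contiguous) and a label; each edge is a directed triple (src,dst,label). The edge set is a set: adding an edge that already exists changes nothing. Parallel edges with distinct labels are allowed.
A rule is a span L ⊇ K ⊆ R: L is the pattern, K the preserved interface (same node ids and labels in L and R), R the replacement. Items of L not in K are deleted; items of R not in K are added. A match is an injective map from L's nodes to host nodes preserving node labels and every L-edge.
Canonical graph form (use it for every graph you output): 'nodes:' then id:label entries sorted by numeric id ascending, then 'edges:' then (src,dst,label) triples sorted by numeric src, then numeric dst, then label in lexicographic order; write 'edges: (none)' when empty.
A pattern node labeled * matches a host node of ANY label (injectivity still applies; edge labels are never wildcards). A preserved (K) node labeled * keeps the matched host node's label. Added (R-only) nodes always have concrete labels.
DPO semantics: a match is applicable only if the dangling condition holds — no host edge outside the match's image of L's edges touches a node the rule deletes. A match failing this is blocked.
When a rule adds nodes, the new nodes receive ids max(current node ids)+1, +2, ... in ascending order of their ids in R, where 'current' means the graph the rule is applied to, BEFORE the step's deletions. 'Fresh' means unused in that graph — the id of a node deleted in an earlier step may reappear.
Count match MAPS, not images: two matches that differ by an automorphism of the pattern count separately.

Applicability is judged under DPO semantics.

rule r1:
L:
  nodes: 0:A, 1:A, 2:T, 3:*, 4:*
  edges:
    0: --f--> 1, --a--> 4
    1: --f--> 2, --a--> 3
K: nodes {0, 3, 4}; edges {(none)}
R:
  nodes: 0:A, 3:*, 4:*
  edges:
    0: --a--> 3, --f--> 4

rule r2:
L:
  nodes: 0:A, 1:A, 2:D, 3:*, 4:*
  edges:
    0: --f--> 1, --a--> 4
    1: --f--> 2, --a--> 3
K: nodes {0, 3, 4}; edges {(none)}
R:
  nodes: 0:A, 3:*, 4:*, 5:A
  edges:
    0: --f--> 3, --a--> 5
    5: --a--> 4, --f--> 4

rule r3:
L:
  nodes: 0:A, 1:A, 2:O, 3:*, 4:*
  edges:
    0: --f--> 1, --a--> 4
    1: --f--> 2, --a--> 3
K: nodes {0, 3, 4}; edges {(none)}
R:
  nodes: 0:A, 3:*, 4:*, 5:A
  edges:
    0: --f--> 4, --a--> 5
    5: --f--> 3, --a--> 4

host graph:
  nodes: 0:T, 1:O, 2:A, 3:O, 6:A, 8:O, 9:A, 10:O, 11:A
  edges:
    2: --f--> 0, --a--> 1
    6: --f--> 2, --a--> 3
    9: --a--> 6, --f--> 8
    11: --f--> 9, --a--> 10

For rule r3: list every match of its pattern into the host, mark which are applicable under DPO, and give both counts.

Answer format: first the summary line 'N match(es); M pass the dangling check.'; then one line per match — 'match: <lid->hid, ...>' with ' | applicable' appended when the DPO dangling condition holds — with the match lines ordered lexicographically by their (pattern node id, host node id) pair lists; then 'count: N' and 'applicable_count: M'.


1 match(es); 1 pass the dangling check.
match: 0->11, 1->9, 2->8, 3->6, 4->10 | applicable
count: 1
applicable_count: 1


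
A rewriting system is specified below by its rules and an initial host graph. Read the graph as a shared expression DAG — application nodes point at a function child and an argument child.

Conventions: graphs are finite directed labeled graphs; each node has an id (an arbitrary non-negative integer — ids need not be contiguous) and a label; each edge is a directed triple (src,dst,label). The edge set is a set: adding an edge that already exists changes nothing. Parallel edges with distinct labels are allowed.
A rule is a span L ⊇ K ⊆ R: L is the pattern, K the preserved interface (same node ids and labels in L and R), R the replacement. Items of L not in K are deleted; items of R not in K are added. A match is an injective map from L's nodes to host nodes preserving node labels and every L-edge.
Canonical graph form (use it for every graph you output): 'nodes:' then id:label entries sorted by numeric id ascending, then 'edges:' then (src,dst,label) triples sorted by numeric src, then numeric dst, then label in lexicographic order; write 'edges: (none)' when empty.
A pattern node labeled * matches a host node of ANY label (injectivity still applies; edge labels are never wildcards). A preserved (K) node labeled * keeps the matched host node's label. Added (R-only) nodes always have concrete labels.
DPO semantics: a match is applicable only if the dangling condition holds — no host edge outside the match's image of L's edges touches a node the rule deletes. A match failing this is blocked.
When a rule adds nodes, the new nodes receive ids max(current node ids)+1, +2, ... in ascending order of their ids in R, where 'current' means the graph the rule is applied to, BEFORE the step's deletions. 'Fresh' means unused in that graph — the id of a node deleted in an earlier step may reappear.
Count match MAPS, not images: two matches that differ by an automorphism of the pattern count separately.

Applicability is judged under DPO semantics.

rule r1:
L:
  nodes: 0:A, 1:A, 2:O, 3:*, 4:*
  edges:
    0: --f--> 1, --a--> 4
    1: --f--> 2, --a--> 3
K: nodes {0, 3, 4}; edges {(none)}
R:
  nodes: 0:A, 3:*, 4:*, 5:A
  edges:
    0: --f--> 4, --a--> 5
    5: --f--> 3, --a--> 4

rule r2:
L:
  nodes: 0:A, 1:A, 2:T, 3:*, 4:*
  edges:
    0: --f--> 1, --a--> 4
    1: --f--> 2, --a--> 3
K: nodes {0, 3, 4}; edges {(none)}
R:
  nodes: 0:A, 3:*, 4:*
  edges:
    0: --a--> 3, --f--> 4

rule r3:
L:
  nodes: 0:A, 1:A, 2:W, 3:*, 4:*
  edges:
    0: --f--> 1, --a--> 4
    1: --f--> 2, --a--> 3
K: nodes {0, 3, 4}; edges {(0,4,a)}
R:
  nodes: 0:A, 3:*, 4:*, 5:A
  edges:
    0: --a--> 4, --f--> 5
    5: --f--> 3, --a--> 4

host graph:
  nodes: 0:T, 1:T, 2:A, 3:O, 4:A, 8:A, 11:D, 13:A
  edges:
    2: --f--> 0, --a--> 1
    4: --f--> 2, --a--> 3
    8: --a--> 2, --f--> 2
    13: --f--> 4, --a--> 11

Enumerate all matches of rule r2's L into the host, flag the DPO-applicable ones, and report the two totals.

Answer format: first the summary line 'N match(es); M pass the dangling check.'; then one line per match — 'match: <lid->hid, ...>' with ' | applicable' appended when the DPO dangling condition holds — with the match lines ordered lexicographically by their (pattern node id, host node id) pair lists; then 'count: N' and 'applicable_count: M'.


1 match(es); 0 pass the dangling check.
match: 0->4, 1->2, 2->0, 3->1, 4->3
count: 1
applicable_count: 0
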